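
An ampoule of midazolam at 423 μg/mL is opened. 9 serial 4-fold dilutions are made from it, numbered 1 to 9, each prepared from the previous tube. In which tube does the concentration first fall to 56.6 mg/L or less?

tube 2

Tube n has concentration 423 μg/mL / 4ⁿ.
Need 4ⁿ ≥ 423 μg/mL / 56.6 mg/L = 7.47, so n ≥ 1.45.
First such tube: n = 2.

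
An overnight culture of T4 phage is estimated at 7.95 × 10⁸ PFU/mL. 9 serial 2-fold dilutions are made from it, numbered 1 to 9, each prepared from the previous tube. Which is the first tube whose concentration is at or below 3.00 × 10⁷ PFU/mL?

tube 5

Tube n has concentration 7.95 × 10⁸ PFU/mL / 2ⁿ.
Need 2ⁿ ≥ 7.95 × 10⁸ PFU/mL / 3.00 × 10⁷ PFU/mL = 26.5, so n ≥ 4.73.
First such tube: n = 5.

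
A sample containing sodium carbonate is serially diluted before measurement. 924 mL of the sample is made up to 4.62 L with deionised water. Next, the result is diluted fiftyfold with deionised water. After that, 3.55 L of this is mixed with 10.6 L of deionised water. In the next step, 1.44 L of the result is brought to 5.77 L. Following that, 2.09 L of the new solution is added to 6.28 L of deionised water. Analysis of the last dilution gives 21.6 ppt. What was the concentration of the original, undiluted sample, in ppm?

0.345 ppm

Overall dilution factor = 5 × 50 × 3.986 × 4.007 × 4.005 = 1.60 × 10⁴.
Original = 21.6 ppt × 1.60 × 10⁴ = 3.45 × 10⁵ ppt = 0.345 ppm.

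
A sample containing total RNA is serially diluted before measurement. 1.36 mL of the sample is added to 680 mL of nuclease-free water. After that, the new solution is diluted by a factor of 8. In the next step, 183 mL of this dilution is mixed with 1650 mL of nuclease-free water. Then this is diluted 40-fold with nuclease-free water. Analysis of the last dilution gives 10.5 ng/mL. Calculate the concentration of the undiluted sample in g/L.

16.9 g/L

Overall dilution factor = 501 × 8 × 10.02 × 40 = 1.61 × 10⁶.
Original = 10.5 ng/mL × 1.61 × 10⁶ = 1.69 × 10⁷ ng/mL = 16.9 g/L.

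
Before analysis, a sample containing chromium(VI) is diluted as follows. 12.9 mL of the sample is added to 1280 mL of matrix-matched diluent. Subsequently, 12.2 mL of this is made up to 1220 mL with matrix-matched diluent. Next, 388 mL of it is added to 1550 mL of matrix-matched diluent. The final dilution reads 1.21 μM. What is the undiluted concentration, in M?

0.0606 M

Overall dilution factor = 100.2 × 100 × 4.995 = 5.01 × 10⁴.
Original = 1.21 μM × 5.01 × 10⁴ = 6.06 × 10⁴ μM = 0.0606 M.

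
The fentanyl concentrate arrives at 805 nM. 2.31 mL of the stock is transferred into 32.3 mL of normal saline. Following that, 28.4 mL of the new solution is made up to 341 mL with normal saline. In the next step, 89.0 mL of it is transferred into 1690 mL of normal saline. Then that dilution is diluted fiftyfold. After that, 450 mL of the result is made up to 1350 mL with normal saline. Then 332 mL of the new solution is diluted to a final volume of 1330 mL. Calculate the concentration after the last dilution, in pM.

0.373 pM

Overall dilution factor = 14.98 × 12.01 × 19.99 × 50 × 3 × 4.006 = 2.16 × 10⁶.
805 nM / 2.16 × 10⁶ = 3.73 × 10⁻⁴ nM = 0.373 pM.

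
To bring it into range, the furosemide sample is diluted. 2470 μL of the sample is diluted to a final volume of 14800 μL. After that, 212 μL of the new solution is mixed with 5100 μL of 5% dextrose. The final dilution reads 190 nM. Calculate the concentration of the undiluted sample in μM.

Overall dilution factor = 5.992 × 25.06 = 150.
Original = 190 nM × 150 = 2.85 × 10⁴ nM = 28.5 μM.

28.5 μM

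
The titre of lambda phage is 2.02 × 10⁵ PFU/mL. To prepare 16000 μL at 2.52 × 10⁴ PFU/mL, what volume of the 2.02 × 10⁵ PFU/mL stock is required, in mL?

2.00 mL

V₁ = C₂V₂/C₁ = 2.52 × 10⁴ × 16000 / 2.02 × 10⁵ = 1996 μL = 2.00 mL.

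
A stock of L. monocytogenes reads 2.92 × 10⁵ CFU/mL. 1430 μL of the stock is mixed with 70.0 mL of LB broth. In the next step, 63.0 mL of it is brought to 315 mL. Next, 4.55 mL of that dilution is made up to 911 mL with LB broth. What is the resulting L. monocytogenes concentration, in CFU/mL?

5.84 CFU/mL

Overall dilution factor = 49.95 × 5 × 200.2 = 5.00 × 10⁴.
2.92 × 10⁵ CFU/mL / 5.00 × 10⁴ = 5.84 CFU/mL.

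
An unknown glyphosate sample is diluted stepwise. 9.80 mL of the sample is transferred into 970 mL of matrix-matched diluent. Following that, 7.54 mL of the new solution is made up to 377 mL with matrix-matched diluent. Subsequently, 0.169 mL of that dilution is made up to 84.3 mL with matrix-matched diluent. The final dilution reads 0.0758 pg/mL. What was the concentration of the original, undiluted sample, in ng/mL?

Overall dilution factor = 99.98 × 50 × 498.8 = 2.49 × 10⁶.
Original = 0.0758 pg/mL × 2.49 × 10⁶ = 1.89 × 10⁵ pg/mL = 189 ng/mL.

189 ng/mL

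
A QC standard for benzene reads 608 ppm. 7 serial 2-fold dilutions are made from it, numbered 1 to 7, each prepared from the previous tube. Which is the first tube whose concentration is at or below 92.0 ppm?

Tube n has concentration 608 ppm / 2ⁿ.
Need 2ⁿ ≥ 608 ppm / 92.0 ppm = 6.61, so n ≥ 2.72.
First such tube: n = 3.

tube 3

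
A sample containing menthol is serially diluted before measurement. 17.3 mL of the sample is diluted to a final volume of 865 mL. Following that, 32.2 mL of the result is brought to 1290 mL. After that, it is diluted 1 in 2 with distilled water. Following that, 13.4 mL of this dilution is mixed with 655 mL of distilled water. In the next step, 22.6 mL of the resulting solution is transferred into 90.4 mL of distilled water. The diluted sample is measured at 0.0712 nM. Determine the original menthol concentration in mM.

Overall dilution factor = 50 × 40.06 × 2 × 49.88 × 5 = 9.99 × 10⁵.
Original = 0.0712 nM × 9.99 × 10⁵ = 7.11 × 10⁴ nM = 0.0711 mM.

0.0711 mM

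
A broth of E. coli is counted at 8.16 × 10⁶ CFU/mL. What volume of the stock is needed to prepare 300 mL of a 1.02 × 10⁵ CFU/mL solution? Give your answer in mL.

V₁ = C₂V₂/C₁ = 1.02 × 10⁵ × 300 / 8.16 × 10⁶ = 3.75 mL.

3.75 mL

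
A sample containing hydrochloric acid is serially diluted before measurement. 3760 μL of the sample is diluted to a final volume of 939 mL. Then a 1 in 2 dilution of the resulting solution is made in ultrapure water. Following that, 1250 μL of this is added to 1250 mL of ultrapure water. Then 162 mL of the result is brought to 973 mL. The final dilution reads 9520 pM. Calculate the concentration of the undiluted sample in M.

0.0286 M

Overall dilution factor = 249.7 × 2 × 1001 × 6.006 = 3.00 × 10⁶.
Original = 9520 pM × 3.00 × 10⁶ = 2.86 × 10¹⁰ pM = 0.0286 M.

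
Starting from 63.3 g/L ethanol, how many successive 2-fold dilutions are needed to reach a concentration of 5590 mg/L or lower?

Need 2ⁿ ≥ 11.3, so n ≥ log(11.3)/log(2) = 3.50.
Minimum whole steps: n = 4.

4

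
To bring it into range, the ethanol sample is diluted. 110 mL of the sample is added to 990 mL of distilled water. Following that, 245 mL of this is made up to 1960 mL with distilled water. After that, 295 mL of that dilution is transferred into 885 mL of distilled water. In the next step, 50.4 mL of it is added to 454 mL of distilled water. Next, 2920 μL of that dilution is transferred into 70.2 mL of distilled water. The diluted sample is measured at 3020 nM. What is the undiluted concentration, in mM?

242 mM

Overall dilution factor = 10 × 8 × 4 × 10.01 × 25.04 = 8.02 × 10⁴.
Original = 3020 nM × 8.02 × 10⁴ = 2.42 × 10⁸ nM = 242 mM.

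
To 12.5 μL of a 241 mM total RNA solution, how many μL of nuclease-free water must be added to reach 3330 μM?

892 μL

3330 μM = 3.33 mM.
V₂ = C₁V₁/C₂ = 241 × 12.5 / 3.33 = 905 μL.
Diluent to add = V₂ − V₁ = 905 − 12.5 = 892 μL.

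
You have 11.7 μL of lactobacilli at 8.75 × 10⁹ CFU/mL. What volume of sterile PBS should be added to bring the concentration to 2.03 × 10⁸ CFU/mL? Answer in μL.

493 μL

V₂ = C₁V₁/C₂ = 8.75 × 10⁹ × 11.7 / 2.03 × 10⁸ = 504 μL.
Diluent to add = V₂ − V₁ = 504 − 11.7 = 493 μL.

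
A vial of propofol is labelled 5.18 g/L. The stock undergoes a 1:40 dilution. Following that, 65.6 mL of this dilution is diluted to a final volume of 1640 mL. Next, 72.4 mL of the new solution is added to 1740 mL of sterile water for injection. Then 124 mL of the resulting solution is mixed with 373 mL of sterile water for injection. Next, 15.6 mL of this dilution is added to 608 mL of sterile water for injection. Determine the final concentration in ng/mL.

1.29 ng/mL

Overall dilution factor = 40 × 25 × 25.03 × 4.008 × 39.97 = 4.01 × 10⁶.
5.18 g/L / 4.01 × 10⁶ = 1.29 × 10⁻⁶ g/L = 1.29 ng/mL.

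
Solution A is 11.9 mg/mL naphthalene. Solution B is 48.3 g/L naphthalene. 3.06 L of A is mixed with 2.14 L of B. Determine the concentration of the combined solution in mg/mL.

26.9 mg/mL

C_B = 48.3 g/L = 48.3 mg/mL.
C_mix = (C_A·V_A + C_B·V_B)/(V_A + V_B) = (11.9×3.06 + 48.3×2.14) / 5.200 = 26.9 mg/mL.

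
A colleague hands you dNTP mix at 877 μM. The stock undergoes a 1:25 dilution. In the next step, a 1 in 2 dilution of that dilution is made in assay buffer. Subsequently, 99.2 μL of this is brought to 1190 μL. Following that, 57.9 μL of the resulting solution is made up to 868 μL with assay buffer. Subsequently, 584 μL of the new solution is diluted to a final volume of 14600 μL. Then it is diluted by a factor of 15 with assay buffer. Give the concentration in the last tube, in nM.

0.260 nM

Overall dilution factor = 25 × 2 × 12.00 × 14.99 × 25 × 15 = 3.37 × 10⁶.
877 μM / 3.37 × 10⁶ = 2.60 × 10⁻⁴ μM = 0.260 nM.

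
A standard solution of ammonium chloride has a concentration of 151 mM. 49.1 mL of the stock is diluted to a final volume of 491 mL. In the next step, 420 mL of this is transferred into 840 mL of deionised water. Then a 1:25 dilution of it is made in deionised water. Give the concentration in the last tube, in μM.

201 μM

Overall dilution factor = 10 × 3 × 25 = 750.
151 mM / 750 = 0.201 mM = 201 μM.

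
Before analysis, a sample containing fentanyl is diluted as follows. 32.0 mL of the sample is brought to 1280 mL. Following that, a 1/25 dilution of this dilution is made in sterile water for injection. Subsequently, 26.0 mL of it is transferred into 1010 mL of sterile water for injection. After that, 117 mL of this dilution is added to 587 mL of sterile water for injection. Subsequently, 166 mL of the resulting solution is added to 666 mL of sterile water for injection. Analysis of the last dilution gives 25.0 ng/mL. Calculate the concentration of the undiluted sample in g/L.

Overall dilution factor = 40 × 25 × 39.85 × 6.017 × 5.012 = 1.20 × 10⁶.
Original = 25.0 ng/mL × 1.20 × 10⁶ = 3.00 × 10⁷ ng/mL = 30.0 g/L.

30.0 g/L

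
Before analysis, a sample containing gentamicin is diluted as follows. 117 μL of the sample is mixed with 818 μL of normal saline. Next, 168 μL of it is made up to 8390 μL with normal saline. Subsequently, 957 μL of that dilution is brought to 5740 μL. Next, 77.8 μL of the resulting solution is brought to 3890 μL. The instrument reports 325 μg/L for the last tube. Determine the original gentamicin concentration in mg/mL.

Overall dilution factor = 7.991 × 49.94 × 5.998 × 50 = 1.20 × 10⁵.
Original = 325 μg/L × 1.20 × 10⁵ = 3.89 × 10⁷ μg/L = 38.9 mg/mL.

38.9 mg/mL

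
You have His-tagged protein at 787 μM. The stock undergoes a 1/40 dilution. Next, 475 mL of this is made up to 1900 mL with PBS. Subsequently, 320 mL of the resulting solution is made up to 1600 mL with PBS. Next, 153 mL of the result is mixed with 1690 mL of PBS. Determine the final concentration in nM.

Overall dilution factor = 40 × 4 × 5 × 12.05 = 9637.
787 μM / 9637 = 0.0817 μM = 81.7 nM.

81.7 nM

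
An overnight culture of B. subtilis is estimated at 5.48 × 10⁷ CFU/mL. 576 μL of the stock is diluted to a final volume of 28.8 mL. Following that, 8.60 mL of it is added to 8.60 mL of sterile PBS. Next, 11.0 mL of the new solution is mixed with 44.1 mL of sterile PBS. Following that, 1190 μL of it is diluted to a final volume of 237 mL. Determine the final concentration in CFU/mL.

Overall dilution factor = 50 × 2 × 5.009 × 199.2 = 9.98 × 10⁴.
5.48 × 10⁷ CFU/mL / 9.98 × 10⁴ = 549 CFU/mL.

549 CFU/mL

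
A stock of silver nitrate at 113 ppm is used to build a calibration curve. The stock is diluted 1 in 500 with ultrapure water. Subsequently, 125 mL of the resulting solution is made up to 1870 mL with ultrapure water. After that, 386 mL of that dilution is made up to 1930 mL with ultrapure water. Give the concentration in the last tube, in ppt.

Overall dilution factor = 500 × 14.96 × 5 = 3.74 × 10⁴.
113 ppm / 3.74 × 10⁴ = 3.02 × 10⁻³ ppm = 3020 ppt.

3020 ppt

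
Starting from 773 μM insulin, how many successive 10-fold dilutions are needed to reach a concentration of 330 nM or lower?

4

Need 10ⁿ ≥ 2342, so n ≥ log(2342)/log(10) = 3.37.
Minimum whole steps: n = 4.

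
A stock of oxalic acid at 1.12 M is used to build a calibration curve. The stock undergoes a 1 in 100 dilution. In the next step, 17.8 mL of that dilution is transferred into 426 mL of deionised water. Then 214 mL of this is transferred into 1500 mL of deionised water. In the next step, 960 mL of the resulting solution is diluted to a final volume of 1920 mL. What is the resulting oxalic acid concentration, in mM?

Overall dilution factor = 100 × 24.93 × 8.009 × 2 = 3.99 × 10⁴.
1.12 M / 3.99 × 10⁴ = 2.80 × 10⁻⁵ M = 0.0280 mM.

0.0280 mM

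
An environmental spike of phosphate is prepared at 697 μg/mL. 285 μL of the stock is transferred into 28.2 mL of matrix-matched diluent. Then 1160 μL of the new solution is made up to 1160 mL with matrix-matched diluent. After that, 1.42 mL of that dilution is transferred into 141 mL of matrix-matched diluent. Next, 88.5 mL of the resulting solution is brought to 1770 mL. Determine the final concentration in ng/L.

Overall dilution factor = 99.95 × 1000 × 100.3 × 20 = 2.00 × 10⁸.
697 μg/mL / 2.00 × 10⁸ = 3.48 × 10⁻⁶ μg/mL = 3.48 ng/L.

3.48 ng/L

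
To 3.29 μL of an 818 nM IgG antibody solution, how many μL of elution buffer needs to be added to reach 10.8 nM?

246 μL

V₂ = C₁V₁/C₂ = 818 × 3.29 / 10.8 = 249 μL.
Diluent to add = V₂ − V₁ = 249 − 3.29 = 246 μL.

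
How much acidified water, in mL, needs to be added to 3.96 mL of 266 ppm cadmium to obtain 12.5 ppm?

V₂ = C₁V₁/C₂ = 266 × 3.96 / 12.5 = 84.3 mL.
Diluent to add = V₂ − V₁ = 84.3 − 3.96 = 80.3 mL.

80.3 mL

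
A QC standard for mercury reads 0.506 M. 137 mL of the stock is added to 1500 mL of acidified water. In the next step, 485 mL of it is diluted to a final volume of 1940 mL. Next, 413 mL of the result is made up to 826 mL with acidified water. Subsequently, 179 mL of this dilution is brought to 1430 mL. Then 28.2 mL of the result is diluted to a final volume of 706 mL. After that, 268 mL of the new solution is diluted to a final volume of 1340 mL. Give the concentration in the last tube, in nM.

5290 nM

Overall dilution factor = 11.95 × 4 × 2 × 7.989 × 25.04 × 5 = 9.56 × 10⁴.
0.506 M / 9.56 × 10⁴ = 5.29 × 10⁻⁶ M = 5290 nM.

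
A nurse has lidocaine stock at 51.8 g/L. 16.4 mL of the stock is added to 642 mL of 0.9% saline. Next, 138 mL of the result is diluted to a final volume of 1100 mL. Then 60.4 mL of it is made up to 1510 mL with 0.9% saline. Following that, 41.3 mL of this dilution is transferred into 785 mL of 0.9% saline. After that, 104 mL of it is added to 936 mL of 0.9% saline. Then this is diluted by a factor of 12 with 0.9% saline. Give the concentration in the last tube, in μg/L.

Overall dilution factor = 40.15 × 7.971 × 25 × 20.01 × 10 × 12 = 1.92 × 10⁷.
51.8 g/L / 1.92 × 10⁷ = 2.70 × 10⁻⁶ g/L = 2.70 μg/L.

2.70 μg/L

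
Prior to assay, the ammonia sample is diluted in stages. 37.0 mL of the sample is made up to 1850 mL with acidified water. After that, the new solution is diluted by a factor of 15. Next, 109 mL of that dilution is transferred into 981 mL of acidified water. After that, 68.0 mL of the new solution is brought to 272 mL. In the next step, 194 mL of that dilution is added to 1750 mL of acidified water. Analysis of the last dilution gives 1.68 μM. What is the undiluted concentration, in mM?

Overall dilution factor = 50 × 15 × 10 × 4 × 10.02 = 3.01 × 10⁵.
Original = 1.68 μM × 3.01 × 10⁵ = 5.05 × 10⁵ μM = 505 mM.

505 mM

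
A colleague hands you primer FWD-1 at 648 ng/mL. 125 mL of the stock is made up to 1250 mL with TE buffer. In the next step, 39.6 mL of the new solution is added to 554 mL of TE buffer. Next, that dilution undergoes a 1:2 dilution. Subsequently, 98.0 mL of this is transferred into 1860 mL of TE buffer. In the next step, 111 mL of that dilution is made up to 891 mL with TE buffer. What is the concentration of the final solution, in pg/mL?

13.5 pg/mL

Overall dilution factor = 10 × 14.99 × 2 × 19.98 × 8.027 = 4.81 × 10⁴.
648 ng/mL / 4.81 × 10⁴ = 0.0135 ng/mL = 13.5 pg/mL.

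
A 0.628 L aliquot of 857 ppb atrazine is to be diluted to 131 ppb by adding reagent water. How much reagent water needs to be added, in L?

V₂ = C₁V₁/C₂ = 857 × 0.628 / 131 = 4.11 L.
Diluent to add = V₂ − V₁ = 4.11 − 0.628 = 3.48 L.

3.48 L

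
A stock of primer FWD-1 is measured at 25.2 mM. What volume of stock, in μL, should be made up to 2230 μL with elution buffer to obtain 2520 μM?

2520 μM = 2.52 mM.
V₁ = C₂V₂/C₁ = 2.52 × 2230 / 25.2 = 223 μL.

223 μL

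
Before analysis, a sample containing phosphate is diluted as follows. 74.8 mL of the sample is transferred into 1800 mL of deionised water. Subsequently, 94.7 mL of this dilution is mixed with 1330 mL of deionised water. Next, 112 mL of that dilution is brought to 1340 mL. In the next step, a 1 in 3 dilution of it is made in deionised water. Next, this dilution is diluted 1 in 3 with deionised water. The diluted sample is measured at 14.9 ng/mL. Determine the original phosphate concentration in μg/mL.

Overall dilution factor = 25.06 × 15.04 × 11.96 × 3 × 3 = 4.06 × 10⁴.
Original = 14.9 ng/mL × 4.06 × 10⁴ = 6.05 × 10⁵ ng/mL = 605 μg/mL.

605 μg/mL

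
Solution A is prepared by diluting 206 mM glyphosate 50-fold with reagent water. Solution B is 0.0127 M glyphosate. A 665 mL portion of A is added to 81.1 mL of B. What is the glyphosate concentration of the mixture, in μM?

C_A = 206 mM / 50 = 4.12 mM.
C_B = 0.0127 M = 12.7 mM.
C_mix = (C_A·V_A + C_B·V_B)/(V_A + V_B) = (4.12×665 + 12.7×81.1) / 746.1 = 5.05 mM = 5050 μM.

5050 μM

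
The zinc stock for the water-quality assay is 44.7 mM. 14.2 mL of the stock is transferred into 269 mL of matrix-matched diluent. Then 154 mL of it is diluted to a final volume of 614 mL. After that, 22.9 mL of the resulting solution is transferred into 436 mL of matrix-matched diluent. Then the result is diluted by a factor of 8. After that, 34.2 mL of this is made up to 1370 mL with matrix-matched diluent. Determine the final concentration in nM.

87.5 nM

Overall dilution factor = 19.94 × 3.987 × 20.04 × 8 × 40.06 = 5.11 × 10⁵.
44.7 mM / 5.11 × 10⁵ = 8.75 × 10⁻⁵ mM = 87.5 nM.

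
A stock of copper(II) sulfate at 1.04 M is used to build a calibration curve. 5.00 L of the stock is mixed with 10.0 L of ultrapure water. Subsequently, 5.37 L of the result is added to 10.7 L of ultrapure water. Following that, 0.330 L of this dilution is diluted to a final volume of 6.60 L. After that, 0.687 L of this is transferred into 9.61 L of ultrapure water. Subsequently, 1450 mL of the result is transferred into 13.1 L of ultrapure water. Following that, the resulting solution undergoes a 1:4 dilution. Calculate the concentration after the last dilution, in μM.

9.63 μM

Overall dilution factor = 3 × 2.993 × 20 × 14.99 × 10.03 × 4 = 1.08 × 10⁵.
1.04 M / 1.08 × 10⁵ = 9.63 × 10⁻⁶ M = 9.63 μM.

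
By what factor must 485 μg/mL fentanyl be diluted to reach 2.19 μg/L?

2.21 × 10⁵

Factor = C₀/C_target = 485 μg/mL / 2.19 μg/L = 2.21 × 10⁵.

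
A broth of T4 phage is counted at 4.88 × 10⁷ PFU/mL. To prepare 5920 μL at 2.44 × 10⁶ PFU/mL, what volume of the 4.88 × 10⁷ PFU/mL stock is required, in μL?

296 μL

V₁ = C₂V₂/C₁ = 2.44 × 10⁶ × 5920 / 4.88 × 10⁷ = 296 μL.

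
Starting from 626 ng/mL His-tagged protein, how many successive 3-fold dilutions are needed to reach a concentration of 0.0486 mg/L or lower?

Need 3ⁿ ≥ 12.9, so n ≥ log(12.9)/log(3) = 2.33.
Minimum whole steps: n = 3.

3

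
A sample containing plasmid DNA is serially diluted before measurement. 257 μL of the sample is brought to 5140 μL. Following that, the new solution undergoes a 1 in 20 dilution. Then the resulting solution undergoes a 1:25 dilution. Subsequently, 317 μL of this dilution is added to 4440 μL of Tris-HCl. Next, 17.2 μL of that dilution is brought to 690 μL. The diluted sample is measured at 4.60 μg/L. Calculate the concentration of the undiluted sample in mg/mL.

27.7 mg/mL

Overall dilution factor = 20 × 20 × 25 × 15.01 × 40.12 = 6.02 × 10⁶.
Original = 4.60 μg/L × 6.02 × 10⁶ = 2.77 × 10⁷ μg/L = 27.7 mg/mL.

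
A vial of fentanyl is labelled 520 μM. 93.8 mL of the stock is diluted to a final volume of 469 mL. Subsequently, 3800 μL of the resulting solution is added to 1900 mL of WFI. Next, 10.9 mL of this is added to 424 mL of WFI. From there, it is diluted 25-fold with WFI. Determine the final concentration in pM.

Overall dilution factor = 5 × 501 × 39.90 × 25 = 2.50 × 10⁶.
520 μM / 2.50 × 10⁶ = 2.08 × 10⁻⁴ μM = 208 pM.

208 pM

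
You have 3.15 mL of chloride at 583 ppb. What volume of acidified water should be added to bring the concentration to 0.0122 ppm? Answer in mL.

0.0122 ppm = 12.2 ppb.
V₂ = C₁V₁/C₂ = 583 × 3.15 / 12.2 = 151 mL.
Diluent to add = V₂ − V₁ = 151 − 3.15 = 147 mL.

147 mL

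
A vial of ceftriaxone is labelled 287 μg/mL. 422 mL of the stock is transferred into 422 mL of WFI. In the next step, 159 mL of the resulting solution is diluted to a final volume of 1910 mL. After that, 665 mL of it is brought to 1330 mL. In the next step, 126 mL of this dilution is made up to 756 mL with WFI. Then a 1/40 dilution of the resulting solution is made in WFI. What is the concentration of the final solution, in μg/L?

Overall dilution factor = 2 × 12.01 × 2 × 6 × 40 = 1.15 × 10⁴.
287 μg/mL / 1.15 × 10⁴ = 0.0249 μg/mL = 24.9 μg/L.

24.9 μg/L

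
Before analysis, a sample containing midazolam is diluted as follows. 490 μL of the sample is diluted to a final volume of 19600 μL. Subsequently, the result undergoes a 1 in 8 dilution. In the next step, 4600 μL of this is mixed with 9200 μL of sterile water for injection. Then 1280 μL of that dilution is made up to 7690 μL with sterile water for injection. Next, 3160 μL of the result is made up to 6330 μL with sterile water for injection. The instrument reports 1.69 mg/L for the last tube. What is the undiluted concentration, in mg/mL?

19.5 mg/mL

Overall dilution factor = 40 × 8 × 3 × 6.008 × 2.003 = 1.16 × 10⁴.
Original = 1.69 mg/L × 1.16 × 10⁴ = 1.95 × 10⁴ mg/L = 19.5 mg/mL.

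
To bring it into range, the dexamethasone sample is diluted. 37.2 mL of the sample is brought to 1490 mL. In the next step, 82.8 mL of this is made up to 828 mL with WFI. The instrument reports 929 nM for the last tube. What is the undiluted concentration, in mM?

0.372 mM

Overall dilution factor = 40.05 × 10 = 401.
Original = 929 nM × 401 = 3.72 × 10⁵ nM = 0.372 mM.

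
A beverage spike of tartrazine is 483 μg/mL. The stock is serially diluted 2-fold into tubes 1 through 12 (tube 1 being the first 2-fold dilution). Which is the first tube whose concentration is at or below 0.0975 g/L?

tube 3

Tube n has concentration 483 μg/mL / 2ⁿ.
Need 2ⁿ ≥ 483 μg/mL / 0.0975 g/L = 4.95, so n ≥ 2.31.
First such tube: n = 3.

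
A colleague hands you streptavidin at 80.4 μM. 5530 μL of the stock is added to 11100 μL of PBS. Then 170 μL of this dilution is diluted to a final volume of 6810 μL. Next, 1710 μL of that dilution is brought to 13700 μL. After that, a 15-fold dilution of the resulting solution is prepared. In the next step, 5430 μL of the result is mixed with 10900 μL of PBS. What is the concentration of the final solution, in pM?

Overall dilution factor = 3.007 × 40.06 × 8.012 × 15 × 3.007 = 4.35 × 10⁴.
80.4 μM / 4.35 × 10⁴ = 1.85 × 10⁻³ μM = 1850 pM.

1850 pM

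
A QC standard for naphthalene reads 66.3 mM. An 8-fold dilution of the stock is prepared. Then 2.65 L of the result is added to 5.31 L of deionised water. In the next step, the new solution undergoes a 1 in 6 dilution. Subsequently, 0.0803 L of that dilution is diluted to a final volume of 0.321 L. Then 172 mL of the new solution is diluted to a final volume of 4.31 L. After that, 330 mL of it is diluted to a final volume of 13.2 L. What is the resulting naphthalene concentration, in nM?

115 nM

Overall dilution factor = 8 × 3.004 × 6 × 3.998 × 25.06 × 40 = 5.78 × 10⁵.
66.3 mM / 5.78 × 10⁵ = 1.15 × 10⁻⁴ mM = 115 nM.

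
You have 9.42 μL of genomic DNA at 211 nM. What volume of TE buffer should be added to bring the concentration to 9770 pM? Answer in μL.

9770 pM = 9.77 nM.
V₂ = C₁V₁/C₂ = 211 × 9.42 / 9.77 = 203 μL.
Diluent to add = V₂ − V₁ = 203 − 9.42 = 194 μL.

194 μL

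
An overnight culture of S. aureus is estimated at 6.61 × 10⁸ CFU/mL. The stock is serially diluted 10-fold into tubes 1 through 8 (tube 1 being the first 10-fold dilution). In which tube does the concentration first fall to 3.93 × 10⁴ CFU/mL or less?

Tube n has concentration 6.61 × 10⁸ CFU/mL / 10ⁿ.
Need 10ⁿ ≥ 6.61 × 10⁸ CFU/mL / 3.93 × 10⁴ CFU/mL = 1.68 × 10⁴, so n ≥ 4.23.
First such tube: n = 5.

tube 5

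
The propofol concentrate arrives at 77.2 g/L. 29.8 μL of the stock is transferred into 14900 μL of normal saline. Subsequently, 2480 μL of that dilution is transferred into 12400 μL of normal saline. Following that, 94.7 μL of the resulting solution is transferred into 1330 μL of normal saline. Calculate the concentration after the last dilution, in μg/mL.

1.71 μg/mL

Overall dilution factor = 501 × 6 × 15.04 = 4.52 × 10⁴.
77.2 g/L / 4.52 × 10⁴ = 1.71 × 10⁻³ g/L = 1.71 μg/mL.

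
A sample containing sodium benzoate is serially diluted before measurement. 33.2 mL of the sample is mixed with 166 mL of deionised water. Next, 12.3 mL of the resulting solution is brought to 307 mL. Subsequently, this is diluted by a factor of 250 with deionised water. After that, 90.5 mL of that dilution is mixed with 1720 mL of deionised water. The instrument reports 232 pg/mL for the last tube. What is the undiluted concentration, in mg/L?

Overall dilution factor = 6 × 24.96 × 250 × 20.01 = 7.49 × 10⁵.
Original = 232 pg/mL × 7.49 × 10⁵ = 1.74 × 10⁸ pg/mL = 174 mg/L.

174 mg/L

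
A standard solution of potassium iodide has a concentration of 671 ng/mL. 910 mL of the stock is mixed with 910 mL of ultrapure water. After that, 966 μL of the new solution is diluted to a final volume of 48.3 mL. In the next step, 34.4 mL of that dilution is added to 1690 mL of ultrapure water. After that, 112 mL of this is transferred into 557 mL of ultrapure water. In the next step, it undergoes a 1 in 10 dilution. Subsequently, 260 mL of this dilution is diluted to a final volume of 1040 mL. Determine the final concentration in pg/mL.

Overall dilution factor = 2 × 50 × 50.13 × 5.973 × 10 × 4 = 1.20 × 10⁶.
671 ng/mL / 1.20 × 10⁶ = 5.60 × 10⁻⁴ ng/mL = 0.560 pg/mL.

0.560 pg/mL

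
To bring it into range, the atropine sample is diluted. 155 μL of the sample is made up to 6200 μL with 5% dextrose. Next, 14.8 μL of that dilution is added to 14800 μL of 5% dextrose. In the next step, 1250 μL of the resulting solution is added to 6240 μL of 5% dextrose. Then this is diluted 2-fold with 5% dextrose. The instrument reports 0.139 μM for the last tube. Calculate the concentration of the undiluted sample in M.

0.0667 M

Overall dilution factor = 40 × 1001 × 5.992 × 2 = 4.80 × 10⁵.
Original = 0.139 μM × 4.80 × 10⁵ = 6.67 × 10⁴ μM = 0.0667 M.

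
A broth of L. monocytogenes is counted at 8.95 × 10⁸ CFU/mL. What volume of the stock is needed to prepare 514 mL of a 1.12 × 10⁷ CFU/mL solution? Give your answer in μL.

6430 μL

V₁ = C₂V₂/C₁ = 1.12 × 10⁷ × 514 / 8.95 × 10⁸ = 6.43 mL = 6430 μL.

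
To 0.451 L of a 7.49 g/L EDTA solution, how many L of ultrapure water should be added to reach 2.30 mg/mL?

2.30 mg/mL = 2.30 g/L.
V₂ = C₁V₁/C₂ = 7.49 × 0.451 / 2.30 = 1.47 L.
Diluent to add = V₂ − V₁ = 1.47 − 0.451 = 1.02 L.

1.02 L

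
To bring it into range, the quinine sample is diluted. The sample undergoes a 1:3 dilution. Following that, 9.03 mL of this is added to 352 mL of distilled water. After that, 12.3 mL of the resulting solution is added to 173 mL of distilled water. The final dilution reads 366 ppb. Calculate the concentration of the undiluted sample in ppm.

661 ppm

Overall dilution factor = 3 × 39.98 × 15.07 = 1807.
Original = 366 ppb × 1807 = 6.61 × 10⁵ ppb = 661 ppm.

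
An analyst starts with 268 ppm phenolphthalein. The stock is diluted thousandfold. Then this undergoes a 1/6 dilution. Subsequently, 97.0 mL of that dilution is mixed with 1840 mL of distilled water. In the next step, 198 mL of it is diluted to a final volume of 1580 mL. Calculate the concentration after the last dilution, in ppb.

Overall dilution factor = 1000 × 6 × 19.97 × 7.980 = 9.56 × 10⁵.
268 ppm / 9.56 × 10⁵ = 2.80 × 10⁻⁴ ppm = 0.280 ppb.

0.280 ppb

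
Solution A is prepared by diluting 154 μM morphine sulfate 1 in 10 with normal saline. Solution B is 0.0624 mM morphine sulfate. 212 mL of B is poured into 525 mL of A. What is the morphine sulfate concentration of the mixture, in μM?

C_A = 154 μM / 10 = 15.4 μM.
C_B = 0.0624 mM = 62.4 μM.
C_mix = (C_A·V_A + C_B·V_B)/(V_A + V_B) = (15.4×525 + 62.4×212) / 737.0 = 28.9 μM.

28.9 μM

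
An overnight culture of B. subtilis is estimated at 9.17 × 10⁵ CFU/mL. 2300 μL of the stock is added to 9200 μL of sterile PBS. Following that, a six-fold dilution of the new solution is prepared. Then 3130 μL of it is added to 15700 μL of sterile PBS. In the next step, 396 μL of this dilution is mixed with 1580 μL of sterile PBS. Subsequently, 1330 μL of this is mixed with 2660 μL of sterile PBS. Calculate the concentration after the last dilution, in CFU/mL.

339 CFU/mL

Overall dilution factor = 5 × 6 × 6.016 × 4.990 × 3 = 2702.
9.17 × 10⁵ CFU/mL / 2702 = 339 CFU/mL.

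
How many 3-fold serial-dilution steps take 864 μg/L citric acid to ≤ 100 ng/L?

9

Need 3ⁿ ≥ 8640, so n ≥ log(8640)/log(3) = 8.25.
Minimum whole steps: n = 9.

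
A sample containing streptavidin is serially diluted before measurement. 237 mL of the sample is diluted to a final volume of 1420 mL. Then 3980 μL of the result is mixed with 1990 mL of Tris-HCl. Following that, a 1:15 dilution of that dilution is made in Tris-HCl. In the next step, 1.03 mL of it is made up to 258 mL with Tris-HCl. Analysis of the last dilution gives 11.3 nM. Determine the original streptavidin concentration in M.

Overall dilution factor = 5.992 × 501 × 15 × 250.5 = 1.13 × 10⁷.
Original = 11.3 nM × 1.13 × 10⁷ = 1.27 × 10⁸ nM = 0.127 M.

0.127 M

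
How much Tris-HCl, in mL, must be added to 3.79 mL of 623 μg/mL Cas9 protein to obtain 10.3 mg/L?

10.3 mg/L = 10.3 μg/mL.
V₂ = C₁V₁/C₂ = 623 × 3.79 / 10.3 = 229 mL.
Diluent to add = V₂ − V₁ = 229 − 3.79 = 225 mL.

225 mL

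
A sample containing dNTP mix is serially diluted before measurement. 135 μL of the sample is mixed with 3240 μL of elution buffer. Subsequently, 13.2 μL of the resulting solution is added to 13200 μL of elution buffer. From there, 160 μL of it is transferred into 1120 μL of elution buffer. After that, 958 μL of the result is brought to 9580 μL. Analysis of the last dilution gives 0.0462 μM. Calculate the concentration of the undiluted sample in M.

Overall dilution factor = 25 × 1001 × 8 × 10 = 2.00 × 10⁶.
Original = 0.0462 μM × 2.00 × 10⁶ = 9.25 × 10⁴ μM = 0.0925 M.

0.0925 M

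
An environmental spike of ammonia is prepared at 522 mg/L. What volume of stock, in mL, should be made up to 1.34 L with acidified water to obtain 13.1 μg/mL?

13.1 μg/mL = 13.1 mg/L.
V₁ = C₂V₂/C₁ = 13.1 × 1.34 / 522 = 0.0336 L = 33.6 mL.

33.6 mL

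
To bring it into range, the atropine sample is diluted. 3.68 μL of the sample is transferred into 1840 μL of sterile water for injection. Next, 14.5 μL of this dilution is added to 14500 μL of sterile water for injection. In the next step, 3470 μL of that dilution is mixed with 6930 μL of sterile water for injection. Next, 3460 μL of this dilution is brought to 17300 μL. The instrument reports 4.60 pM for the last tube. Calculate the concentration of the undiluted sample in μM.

Overall dilution factor = 501 × 1001 × 2.997 × 5 = 7.52 × 10⁶.
Original = 4.60 pM × 7.52 × 10⁶ = 3.46 × 10⁷ pM = 34.6 μM.

34.6 μM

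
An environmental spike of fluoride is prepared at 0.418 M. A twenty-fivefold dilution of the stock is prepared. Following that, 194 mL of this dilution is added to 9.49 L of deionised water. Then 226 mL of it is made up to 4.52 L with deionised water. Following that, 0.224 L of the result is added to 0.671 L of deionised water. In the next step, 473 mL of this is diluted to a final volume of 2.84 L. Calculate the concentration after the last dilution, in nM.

Overall dilution factor = 25 × 49.92 × 20 × 3.996 × 6.004 = 5.99 × 10⁵.
0.418 M / 5.99 × 10⁵ = 6.98 × 10⁻⁷ M = 698 nM.

698 nM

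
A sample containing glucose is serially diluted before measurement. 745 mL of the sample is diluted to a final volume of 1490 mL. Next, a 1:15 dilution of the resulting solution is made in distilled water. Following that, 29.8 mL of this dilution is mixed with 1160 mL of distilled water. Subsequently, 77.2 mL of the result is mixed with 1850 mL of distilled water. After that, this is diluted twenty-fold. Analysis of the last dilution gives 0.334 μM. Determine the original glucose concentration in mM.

200 mM

Overall dilution factor = 2 × 15 × 39.93 × 24.96 × 20 = 5.98 × 10⁵.
Original = 0.334 μM × 5.98 × 10⁵ = 2.00 × 10⁵ μM = 200 mM.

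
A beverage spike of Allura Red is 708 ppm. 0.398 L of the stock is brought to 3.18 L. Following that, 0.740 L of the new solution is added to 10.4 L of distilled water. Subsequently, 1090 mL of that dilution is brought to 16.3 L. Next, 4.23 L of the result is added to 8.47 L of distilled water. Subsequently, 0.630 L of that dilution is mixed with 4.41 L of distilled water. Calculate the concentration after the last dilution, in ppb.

16.4 ppb

Overall dilution factor = 7.990 × 15.05 × 14.95 × 3.002 × 8 = 4.32 × 10⁴.
708 ppm / 4.32 × 10⁴ = 0.0164 ppm = 16.4 ppb.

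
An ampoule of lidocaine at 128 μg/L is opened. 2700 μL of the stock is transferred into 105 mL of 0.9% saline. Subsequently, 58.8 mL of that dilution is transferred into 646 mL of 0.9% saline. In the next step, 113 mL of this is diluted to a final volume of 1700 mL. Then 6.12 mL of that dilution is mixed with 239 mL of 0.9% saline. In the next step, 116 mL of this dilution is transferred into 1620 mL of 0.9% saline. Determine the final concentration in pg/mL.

0.0297 pg/mL

Overall dilution factor = 39.89 × 11.99 × 15.04 × 40.05 × 14.97 = 4.31 × 10⁶.
128 μg/L / 4.31 × 10⁶ = 2.97 × 10⁻⁵ μg/L = 0.0297 pg/mL.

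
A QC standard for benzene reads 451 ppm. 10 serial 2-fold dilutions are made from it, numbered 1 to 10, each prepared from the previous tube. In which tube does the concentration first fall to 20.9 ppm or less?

Tube n has concentration 451 ppm / 2ⁿ.
Need 2ⁿ ≥ 451 ppm / 20.9 ppm = 21.6, so n ≥ 4.43.
First such tube: n = 5.

tube 5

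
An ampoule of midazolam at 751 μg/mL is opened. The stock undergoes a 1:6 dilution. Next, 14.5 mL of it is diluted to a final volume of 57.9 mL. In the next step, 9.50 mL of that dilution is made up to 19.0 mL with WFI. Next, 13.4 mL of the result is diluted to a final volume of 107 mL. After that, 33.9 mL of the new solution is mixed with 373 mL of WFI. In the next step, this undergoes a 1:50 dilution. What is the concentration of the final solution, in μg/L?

Overall dilution factor = 6 × 3.993 × 2 × 7.985 × 12.00 × 50 = 2.30 × 10⁵.
751 μg/mL / 2.30 × 10⁵ = 3.27 × 10⁻³ μg/mL = 3.27 μg/L.

3.27 μg/L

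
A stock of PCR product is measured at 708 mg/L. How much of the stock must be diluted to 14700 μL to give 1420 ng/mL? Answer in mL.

1420 ng/mL = 1.42 mg/L.
V₁ = C₂V₂/C₁ = 1.42 × 14700 / 708 = 29.5 μL = 0.0295 mL.

0.0295 mL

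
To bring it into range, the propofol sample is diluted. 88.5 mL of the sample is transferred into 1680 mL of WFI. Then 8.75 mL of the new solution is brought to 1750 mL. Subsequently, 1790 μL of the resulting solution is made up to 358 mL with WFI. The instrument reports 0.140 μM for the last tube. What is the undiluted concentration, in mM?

112 mM

Overall dilution factor = 19.98 × 200 × 200 = 7.99 × 10⁵.
Original = 0.140 μM × 7.99 × 10⁵ = 1.12 × 10⁵ μM = 112 mM.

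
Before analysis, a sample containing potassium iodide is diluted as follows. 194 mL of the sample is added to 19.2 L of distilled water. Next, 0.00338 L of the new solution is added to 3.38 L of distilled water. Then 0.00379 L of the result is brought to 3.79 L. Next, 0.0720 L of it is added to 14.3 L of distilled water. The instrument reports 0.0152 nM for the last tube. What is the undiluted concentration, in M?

Overall dilution factor = 99.97 × 1001 × 1000 × 199.6 = 2.00 × 10¹⁰.
Original = 0.0152 nM × 2.00 × 10¹⁰ = 3.04 × 10⁸ nM = 0.304 M.

0.304 M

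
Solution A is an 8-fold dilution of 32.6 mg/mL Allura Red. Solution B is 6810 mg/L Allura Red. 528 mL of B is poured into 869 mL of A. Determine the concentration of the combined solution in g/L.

C_A = 32.6 mg/mL / 8 = 4.08 mg/mL.
C_B = 6810 mg/L = 6.81 mg/mL.
C_mix = (C_A·V_A + C_B·V_B)/(V_A + V_B) = (4.08×869 + 6.81×528) / 1397 = 5.11 mg/mL = 5.11 g/L.

5.11 g/L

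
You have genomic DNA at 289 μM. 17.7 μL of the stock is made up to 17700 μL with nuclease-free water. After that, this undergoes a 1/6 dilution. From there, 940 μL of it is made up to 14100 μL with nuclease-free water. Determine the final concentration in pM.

Overall dilution factor = 1000 × 6 × 15 = 9.00 × 10⁴.
289 μM / 9.00 × 10⁴ = 3.21 × 10⁻³ μM = 3210 pM.

3210 pM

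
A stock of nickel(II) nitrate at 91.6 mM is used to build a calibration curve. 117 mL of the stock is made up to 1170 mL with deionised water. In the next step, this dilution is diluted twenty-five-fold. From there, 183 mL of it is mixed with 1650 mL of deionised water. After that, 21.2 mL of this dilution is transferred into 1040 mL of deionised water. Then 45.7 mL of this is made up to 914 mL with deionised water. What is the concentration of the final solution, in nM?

Overall dilution factor = 10 × 25 × 10.02 × 50.06 × 20 = 2.51 × 10⁶.
91.6 mM / 2.51 × 10⁶ = 3.65 × 10⁻⁵ mM = 36.5 nM.

36.5 nM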